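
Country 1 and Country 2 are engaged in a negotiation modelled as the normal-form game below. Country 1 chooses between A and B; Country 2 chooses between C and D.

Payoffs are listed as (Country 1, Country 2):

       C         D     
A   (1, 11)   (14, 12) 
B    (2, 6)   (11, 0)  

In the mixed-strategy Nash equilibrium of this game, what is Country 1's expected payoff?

First find y, the probability Country 2 plays C, from Country 1's indifference between A and B: y + 14(1−y) = 2y + 11(1−y), giving y = 3/4.
Since Country 1 is indifferent in equilibrium, Country 1's expected payoff equals the payoff from either row against (3/4, 1/4). Using A: (3/4) + 14(1/4) = 17/4.

17/4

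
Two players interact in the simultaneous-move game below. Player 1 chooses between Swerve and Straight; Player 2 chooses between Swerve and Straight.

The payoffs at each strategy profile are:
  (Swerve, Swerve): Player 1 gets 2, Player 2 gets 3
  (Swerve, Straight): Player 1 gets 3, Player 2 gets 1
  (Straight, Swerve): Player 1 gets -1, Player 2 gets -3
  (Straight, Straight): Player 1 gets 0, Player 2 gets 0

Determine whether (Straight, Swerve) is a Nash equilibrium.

No

At (Straight, Swerve), Player 1 earns -1; switching to Swerve would give 2, so Player 1 would deviate.
Player 2 earns -3; switching to Straight would give 0, so Player 2 would deviate.
Since at least one player can profitably deviate, this is not a Nash equilibrium.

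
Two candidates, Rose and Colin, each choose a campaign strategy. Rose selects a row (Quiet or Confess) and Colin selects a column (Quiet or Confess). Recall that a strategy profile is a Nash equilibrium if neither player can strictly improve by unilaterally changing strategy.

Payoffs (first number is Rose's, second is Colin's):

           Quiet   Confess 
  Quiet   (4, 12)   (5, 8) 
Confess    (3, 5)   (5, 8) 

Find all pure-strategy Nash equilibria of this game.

(Quiet, Quiet): Rose gets 4 ≥ 3 from Confess, and Colin gets 12 ≥ 8 from Confess — Nash equilibrium.
(Quiet, Confess): Colin prefers Quiet (12 > 8) — not an equilibrium.
(Confess, Quiet): Rose prefers Quiet (4 > 3); Colin prefers Confess (8 > 5) — not an equilibrium.
(Confess, Confess): Rose gets 5 ≥ 5 from Quiet, and Colin gets 8 ≥ 5 from Quiet — Nash equilibrium.

(Quiet, Quiet) and (Confess, Confess)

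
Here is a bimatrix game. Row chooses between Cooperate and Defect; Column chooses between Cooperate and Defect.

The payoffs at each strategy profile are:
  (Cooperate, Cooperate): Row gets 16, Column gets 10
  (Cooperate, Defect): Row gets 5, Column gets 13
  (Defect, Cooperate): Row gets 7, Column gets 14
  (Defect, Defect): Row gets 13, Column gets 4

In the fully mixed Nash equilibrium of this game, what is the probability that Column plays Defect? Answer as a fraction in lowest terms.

9/17

Let c be the probability that Column plays Cooperate. In a completely mixed equilibrium, Row must be indifferent between Cooperate and Defect.
Row's expected payoff from Cooperate is 16c + 5(1−c); from Defect it is 7c + 13(1−c).
Setting these equal: 11c + 5 = −6c + 13, so c = 8/17.
Therefore Column plays Defect with probability 1 − 8/17 = 9/17.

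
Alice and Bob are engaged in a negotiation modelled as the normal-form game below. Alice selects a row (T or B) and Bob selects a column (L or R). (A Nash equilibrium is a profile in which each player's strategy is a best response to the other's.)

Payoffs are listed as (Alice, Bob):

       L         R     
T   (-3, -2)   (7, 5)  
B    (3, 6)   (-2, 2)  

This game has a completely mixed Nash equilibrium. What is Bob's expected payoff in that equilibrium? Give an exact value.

34/11

First find x, the probability Alice plays T, from Bob's indifference between L and R: −2x + 6(1−x) = 5x + 2(1−x), giving x = 4/11.
Since Bob is indifferent in equilibrium, Bob's expected payoff equals the payoff from either column against (4/11, 7/11). Using L: −2(4/11) + 6(7/11) = 34/11.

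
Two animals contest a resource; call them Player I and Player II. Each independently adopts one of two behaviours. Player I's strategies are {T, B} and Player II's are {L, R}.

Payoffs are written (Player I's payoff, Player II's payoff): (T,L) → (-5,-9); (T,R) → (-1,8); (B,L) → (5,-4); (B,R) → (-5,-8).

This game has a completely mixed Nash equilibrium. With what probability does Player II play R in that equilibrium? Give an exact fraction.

5/7

Let q be the probability that Player II plays L. In a completely mixed equilibrium, Player I must be indifferent between T and B.
Player I's expected payoff from T is −5q − (1−q); from B it is 5q − 5(1−q).
Setting these equal: −4q − 1 = 10q − 5, so q = 2/7.
Therefore Player II plays R with probability 1 − 2/7 = 5/7.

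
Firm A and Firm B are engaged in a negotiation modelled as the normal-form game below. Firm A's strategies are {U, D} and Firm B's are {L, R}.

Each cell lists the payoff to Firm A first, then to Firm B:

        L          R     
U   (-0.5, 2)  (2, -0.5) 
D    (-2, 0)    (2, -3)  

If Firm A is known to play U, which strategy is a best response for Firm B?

L

Against U, Firm B earns 2 from L and -0.5 from R.
So L is the best response.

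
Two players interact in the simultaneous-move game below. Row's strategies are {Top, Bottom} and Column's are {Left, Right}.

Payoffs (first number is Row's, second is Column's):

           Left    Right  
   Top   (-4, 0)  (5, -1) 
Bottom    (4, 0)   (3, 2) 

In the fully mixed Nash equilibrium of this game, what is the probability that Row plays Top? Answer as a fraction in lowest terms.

2/3

Let x be the probability that Row plays Top. In a completely mixed equilibrium, Column must be indifferent between Left and Right.
Column's expected payoff from Left is 0; from Right it is −x + 2(1−x).
Setting these equal: 0 = −3x + 2, so x = 2/3.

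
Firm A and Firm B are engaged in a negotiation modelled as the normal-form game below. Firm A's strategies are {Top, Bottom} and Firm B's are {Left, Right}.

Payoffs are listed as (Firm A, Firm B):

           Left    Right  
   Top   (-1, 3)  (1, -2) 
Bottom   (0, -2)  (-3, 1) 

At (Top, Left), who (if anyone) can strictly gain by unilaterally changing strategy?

Firm A at (Top, Left) earns -1; deviating to Bottom yields 0 — a strict improvement.
Firm B earns 3; deviating to Right yields -2 — not better.
Only Firm A has a strictly profitable deviation.

Firm A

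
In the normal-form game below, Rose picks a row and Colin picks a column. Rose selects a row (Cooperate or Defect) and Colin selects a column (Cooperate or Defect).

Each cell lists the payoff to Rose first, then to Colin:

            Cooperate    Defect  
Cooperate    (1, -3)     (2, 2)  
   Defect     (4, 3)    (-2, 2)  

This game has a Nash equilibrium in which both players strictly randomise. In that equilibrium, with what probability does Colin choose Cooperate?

4/7

Let y be the probability that Colin plays Cooperate. In a completely mixed equilibrium, Rose must be indifferent between Cooperate and Defect.
Rose's expected payoff from Cooperate is y + 2(1−y); from Defect it is 4y − 2(1−y).
Setting these equal: −y + 2 = 6y − 2, so y = 4/7.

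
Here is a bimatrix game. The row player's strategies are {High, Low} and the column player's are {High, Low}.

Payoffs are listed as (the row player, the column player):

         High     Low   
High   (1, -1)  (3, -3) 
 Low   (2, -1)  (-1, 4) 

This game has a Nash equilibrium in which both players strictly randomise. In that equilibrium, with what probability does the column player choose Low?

1/5

Let q be the probability that the column player plays High. In a completely mixed equilibrium, the row player must be indifferent between High and Low.
The row player's expected payoff from High is q + 3(1−q); from Low it is 2q − (1−q).
Setting these equal: −2q + 3 = 3q − 1, so q = 4/5.
Therefore the column player plays Low with probability 1 − 4/5 = 1/5.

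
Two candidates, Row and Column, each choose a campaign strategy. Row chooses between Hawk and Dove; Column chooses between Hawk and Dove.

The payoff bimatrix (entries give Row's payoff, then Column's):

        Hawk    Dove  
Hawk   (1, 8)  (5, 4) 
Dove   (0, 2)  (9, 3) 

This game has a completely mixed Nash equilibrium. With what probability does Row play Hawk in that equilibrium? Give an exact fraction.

Let p be the probability that Row plays Hawk. In a completely mixed equilibrium, Column must be indifferent between Hawk and Dove.
Column's expected payoff from Hawk is 8p + 2(1−p); from Dove it is 4p + 3(1−p).
Setting these equal: 6p + 2 = p + 3, so p = 1/5.

1/5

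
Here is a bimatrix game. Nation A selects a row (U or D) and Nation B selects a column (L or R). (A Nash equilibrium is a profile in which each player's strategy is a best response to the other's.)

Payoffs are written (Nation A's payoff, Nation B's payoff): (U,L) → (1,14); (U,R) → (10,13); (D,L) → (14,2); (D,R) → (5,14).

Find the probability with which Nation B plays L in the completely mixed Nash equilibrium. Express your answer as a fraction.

Let y be the probability that Nation B plays L. In a completely mixed equilibrium, Nation A must be indifferent between U and D.
Nation A's expected payoff from U is y + 10(1−y); from D it is 14y + 5(1−y).
Setting these equal: −9y + 10 = 9y + 5, so y = 5/18.

5/18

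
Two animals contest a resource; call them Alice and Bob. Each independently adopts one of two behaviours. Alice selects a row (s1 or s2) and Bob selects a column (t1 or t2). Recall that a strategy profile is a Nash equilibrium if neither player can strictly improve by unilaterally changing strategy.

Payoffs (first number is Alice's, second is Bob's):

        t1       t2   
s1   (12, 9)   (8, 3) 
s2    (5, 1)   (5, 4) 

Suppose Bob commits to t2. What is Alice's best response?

Against t2, Alice earns 8 from s1 and 5 from s2.
So s1 is the best response.

s1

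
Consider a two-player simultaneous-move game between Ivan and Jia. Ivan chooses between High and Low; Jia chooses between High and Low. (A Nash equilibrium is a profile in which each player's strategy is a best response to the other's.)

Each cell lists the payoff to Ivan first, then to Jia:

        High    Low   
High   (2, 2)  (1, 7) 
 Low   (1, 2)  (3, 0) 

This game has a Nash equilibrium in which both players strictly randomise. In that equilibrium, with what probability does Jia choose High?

Let c be the probability that Jia plays High. In a completely mixed equilibrium, Ivan must be indifferent between High and Low.
Ivan's expected payoff from High is 2c + (1−c); from Low it is c + 3(1−c).
Setting these equal: c + 1 = −2c + 3, so c = 2/3.

2/3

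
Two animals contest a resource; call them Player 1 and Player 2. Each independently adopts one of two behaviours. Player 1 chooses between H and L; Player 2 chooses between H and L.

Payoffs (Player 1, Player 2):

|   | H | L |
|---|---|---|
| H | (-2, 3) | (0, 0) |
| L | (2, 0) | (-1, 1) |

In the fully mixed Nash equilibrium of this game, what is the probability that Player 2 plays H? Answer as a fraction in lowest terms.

1/5

Let q be the probability that Player 2 plays H. In a completely mixed equilibrium, Player 1 must be indifferent between H and L.
Player 1's expected payoff from H is −2q; from L it is 2q − (1−q).
Setting these equal: −2q = 3q − 1, so q = 1/5.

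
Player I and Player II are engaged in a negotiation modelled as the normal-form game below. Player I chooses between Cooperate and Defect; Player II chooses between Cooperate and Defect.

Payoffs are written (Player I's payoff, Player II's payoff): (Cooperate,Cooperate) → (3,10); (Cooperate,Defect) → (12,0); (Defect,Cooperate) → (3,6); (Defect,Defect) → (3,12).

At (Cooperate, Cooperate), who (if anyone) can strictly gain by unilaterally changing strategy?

Neither

Player I at (Cooperate, Cooperate) earns 3; deviating to Defect yields 3 — not better.
Player II earns 10; deviating to Defect yields 0 — not better.
Neither player can strictly improve; the profile is a Nash equilibrium.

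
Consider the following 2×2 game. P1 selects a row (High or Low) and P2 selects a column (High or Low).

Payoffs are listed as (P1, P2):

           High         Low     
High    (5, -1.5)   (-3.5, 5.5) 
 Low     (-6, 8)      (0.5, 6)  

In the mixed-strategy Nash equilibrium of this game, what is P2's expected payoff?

First find p, the probability P1 plays High, from P2's indifference between High and Low: −1.5p + 8(1−p) = 5.5p + 6(1−p), giving p = 2/9.
Since P2 is indifferent in equilibrium, P2's expected payoff equals the payoff from either column against (2/9, 7/9). Using High: −1.5(2/9) + 8(7/9) = 53/9.

53/9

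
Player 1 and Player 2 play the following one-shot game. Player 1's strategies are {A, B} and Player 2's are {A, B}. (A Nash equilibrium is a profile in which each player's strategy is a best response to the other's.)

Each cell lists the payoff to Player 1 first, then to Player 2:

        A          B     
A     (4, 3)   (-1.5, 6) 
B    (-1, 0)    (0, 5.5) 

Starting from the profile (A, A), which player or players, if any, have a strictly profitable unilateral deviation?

Player 2

Player 1 at (A, A) earns 4; deviating to B yields -1 — not better.
Player 2 earns 3; deviating to B yields 6 — a strict improvement.
Only Player 2 has a strictly profitable deviation.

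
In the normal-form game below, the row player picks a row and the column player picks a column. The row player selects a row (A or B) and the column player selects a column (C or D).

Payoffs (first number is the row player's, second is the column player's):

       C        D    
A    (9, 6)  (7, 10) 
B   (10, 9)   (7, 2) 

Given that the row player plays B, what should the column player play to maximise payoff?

C

Against B, the column player earns 9 from C and 2 from D.
So C is the best response.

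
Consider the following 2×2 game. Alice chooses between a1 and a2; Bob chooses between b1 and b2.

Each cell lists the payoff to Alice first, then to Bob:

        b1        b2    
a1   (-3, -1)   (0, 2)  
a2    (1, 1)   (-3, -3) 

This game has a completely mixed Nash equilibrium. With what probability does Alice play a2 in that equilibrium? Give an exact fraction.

Let x be the probability that Alice plays a1. In a completely mixed equilibrium, Bob must be indifferent between b1 and b2.
Bob's expected payoff from b1 is −x + (1−x); from b2 it is 2x − 3(1−x).
Setting these equal: −2x + 1 = 5x − 3, so x = 4/7.
Therefore Alice plays a2 with probability 1 − 4/7 = 3/7.

3/7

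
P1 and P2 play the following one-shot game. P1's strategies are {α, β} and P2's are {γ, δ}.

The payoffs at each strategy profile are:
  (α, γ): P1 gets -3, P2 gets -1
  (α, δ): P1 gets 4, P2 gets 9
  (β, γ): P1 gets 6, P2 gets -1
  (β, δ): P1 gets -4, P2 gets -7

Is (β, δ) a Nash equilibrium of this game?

No

At (β, δ), P1 earns -4; switching to α would give 4, so P1 would deviate.
P2 earns -7; switching to γ would give -1, so P2 would deviate.
Since at least one player can profitably deviate, this is not a Nash equilibrium.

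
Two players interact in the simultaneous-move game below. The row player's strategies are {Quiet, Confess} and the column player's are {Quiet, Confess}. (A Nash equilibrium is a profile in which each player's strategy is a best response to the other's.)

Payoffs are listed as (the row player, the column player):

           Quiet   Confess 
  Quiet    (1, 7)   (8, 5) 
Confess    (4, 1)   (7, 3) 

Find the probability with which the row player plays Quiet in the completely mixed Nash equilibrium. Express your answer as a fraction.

Let r be the probability that the row player plays Quiet. In a completely mixed equilibrium, the column player must be indifferent between Quiet and Confess.
The column player's expected payoff from Quiet is 7r + (1−r); from Confess it is 5r + 3(1−r).
Setting these equal: 6r + 1 = 2r + 3, so r = 1/2.

1/2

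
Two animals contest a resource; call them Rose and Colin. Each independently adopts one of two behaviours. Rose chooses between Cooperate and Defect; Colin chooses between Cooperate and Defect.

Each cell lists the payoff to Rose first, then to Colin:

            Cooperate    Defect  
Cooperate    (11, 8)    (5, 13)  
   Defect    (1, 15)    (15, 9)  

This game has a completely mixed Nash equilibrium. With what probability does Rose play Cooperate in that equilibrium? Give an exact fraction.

6/11

Let x be the probability that Rose plays Cooperate. In a completely mixed equilibrium, Colin must be indifferent between Cooperate and Defect.
Colin's expected payoff from Cooperate is 8x + 15(1−x); from Defect it is 13x + 9(1−x).
Setting these equal: −7x + 15 = 4x + 9, so x = 6/11.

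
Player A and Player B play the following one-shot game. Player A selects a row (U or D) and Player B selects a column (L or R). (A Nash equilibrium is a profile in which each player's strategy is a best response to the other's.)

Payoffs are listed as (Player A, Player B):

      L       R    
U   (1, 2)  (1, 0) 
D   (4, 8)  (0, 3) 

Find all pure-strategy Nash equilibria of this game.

(D, L)

(U, L): Player A prefers D (4 > 1) — not an equilibrium.
(U, R): Player B prefers L (2 > 0) — not an equilibrium.
(D, L): Player A gets 4 ≥ 1 from U, and Player B gets 8 ≥ 3 from R — Nash equilibrium.
(D, R): Player A prefers U (1 > 0); Player B prefers L (8 > 3) — not an equilibrium.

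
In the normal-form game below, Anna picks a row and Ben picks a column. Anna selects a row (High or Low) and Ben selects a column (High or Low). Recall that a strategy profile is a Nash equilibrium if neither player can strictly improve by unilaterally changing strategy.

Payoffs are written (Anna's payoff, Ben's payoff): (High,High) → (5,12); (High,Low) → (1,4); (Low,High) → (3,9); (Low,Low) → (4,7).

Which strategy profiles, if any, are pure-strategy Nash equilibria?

(High, High)

(High, High): Anna gets 5 ≥ 3 from Low, and Ben gets 12 ≥ 4 from Low — Nash equilibrium.
(High, Low): Anna prefers Low (4 > 1); Ben prefers High (12 > 4) — not an equilibrium.
(Low, High): Anna prefers High (5 > 3) — not an equilibrium.
(Low, Low): Ben prefers High (9 > 7) — not an equilibrium.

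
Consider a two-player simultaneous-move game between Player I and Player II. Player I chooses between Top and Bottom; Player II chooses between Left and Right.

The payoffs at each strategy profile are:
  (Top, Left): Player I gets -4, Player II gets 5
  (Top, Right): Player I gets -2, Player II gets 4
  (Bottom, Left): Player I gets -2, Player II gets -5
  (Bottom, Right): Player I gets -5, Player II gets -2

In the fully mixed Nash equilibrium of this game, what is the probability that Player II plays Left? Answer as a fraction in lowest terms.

3/5

Let y be the probability that Player II plays Left. In a completely mixed equilibrium, Player I must be indifferent between Top and Bottom.
Player I's expected payoff from Top is −4y − 2(1−y); from Bottom it is −2y − 5(1−y).
Setting these equal: −2y − 2 = 3y − 5, so y = 3/5.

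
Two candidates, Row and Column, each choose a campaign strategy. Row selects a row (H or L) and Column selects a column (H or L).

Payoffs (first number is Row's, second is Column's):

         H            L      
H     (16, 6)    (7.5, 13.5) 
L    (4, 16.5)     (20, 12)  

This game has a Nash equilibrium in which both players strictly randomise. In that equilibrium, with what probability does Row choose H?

3/8

Let r be the probability that Row plays H. In a completely mixed equilibrium, Column must be indifferent between H and L.
Column's expected payoff from H is 6r + 16.5(1−r); from L it is 13.5r + 12(1−r).
Setting these equal: −10.5r + 16.5 = 1.5r + 12, so r = 3/8.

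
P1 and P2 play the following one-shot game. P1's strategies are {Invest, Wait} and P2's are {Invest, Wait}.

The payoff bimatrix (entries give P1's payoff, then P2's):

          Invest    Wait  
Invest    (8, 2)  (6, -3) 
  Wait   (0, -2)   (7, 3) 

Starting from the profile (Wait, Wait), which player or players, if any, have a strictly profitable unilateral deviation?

Neither

P1 at (Wait, Wait) earns 7; deviating to Invest yields 6 — not better.
P2 earns 3; deviating to Invest yields -2 — not better.
Neither player can strictly improve; the profile is a Nash equilibrium.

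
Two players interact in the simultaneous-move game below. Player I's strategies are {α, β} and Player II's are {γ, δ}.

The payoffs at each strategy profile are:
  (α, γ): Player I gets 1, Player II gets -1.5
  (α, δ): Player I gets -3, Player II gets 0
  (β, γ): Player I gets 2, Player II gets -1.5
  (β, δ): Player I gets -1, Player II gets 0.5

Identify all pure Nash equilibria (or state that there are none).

(β, δ)

(α, γ): Player I prefers β (2 > 1); Player II prefers δ (0 > -1.5) — not an equilibrium.
(α, δ): Player I prefers β (-1 > -3) — not an equilibrium.
(β, γ): Player II prefers δ (0.5 > -1.5) — not an equilibrium.
(β, δ): Player I gets -1 ≥ -3 from α, and Player II gets 0.5 ≥ -1.5 from γ — Nash equilibrium.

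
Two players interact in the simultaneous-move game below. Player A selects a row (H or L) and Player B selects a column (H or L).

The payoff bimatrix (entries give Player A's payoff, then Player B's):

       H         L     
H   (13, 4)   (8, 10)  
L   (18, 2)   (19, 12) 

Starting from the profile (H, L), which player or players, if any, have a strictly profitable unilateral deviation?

Player A at (H, L) earns 8; deviating to L yields 19 — a strict improvement.
Player B earns 10; deviating to H yields 4 — not better.
Only Player A has a strictly profitable deviation.

Player A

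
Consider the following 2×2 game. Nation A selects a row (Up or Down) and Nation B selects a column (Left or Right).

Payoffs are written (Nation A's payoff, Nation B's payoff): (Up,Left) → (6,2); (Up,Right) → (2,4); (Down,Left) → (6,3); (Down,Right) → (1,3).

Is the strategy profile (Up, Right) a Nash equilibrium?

At (Up, Right), Nation A earns 2; switching to Down would give 1, so Nation A has no profitable deviation.
Nation B earns 4; switching to Left would give 2, so Nation B has no profitable deviation.
Neither player can gain by a unilateral deviation, so this profile is a Nash equilibrium.

Yes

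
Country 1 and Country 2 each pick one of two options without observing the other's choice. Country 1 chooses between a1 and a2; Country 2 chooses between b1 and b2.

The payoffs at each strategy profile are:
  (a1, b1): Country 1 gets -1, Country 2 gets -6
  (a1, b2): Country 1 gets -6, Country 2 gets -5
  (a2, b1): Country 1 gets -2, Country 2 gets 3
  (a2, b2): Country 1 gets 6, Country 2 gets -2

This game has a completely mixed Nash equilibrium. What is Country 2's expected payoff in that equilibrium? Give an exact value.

-9/2

First find x, the probability Country 1 plays a1, from Country 2's indifference between b1 and b2: −6x + 3(1−x) = −5x − 2(1−x), giving x = 5/6.
Since Country 2 is indifferent in equilibrium, Country 2's expected payoff equals the payoff from either column against (5/6, 1/6). Using b1: −6(5/6) + 3(1/6) = -9/2.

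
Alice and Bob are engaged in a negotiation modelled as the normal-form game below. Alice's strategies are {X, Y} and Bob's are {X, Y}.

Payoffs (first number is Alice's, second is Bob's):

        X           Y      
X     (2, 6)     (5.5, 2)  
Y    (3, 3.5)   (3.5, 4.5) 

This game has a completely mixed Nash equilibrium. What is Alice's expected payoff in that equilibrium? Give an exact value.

First find q, the probability Bob plays X, from Alice's indifference between X and Y: 2q + 5.5(1−q) = 3q + 3.5(1−q), giving q = 2/3.
Since Alice is indifferent in equilibrium, Alice's expected payoff equals the payoff from either row against (2/3, 1/3). Using X: 2(2/3) + 5.5(1/3) = 19/6.

19/6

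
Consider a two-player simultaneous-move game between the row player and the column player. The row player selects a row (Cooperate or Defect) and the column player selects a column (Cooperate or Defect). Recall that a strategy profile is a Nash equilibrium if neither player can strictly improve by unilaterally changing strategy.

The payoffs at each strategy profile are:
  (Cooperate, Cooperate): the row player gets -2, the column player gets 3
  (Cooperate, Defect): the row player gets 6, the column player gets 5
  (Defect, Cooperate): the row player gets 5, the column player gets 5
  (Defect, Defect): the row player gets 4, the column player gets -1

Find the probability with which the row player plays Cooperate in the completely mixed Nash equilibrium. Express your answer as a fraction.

3/4

Let p be the probability that the row player plays Cooperate. In a completely mixed equilibrium, the column player must be indifferent between Cooperate and Defect.
The column player's expected payoff from Cooperate is 3p + 5(1−p); from Defect it is 5p − (1−p).
Setting these equal: −2p + 5 = 6p − 1, so p = 3/4.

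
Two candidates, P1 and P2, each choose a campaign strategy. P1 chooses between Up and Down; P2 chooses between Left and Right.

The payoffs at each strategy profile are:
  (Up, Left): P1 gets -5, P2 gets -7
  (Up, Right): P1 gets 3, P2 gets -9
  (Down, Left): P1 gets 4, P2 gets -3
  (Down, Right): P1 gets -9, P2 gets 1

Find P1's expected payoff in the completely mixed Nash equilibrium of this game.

First find q, the probability P2 plays Left, from P1's indifference between Up and Down: −5q + 3(1−q) = 4q − 9(1−q), giving q = 4/7.
Since P1 is indifferent in equilibrium, P1's expected payoff equals the payoff from either row against (4/7, 3/7). Using Up: −5(4/7) + 3(3/7) = -11/7.

-11/7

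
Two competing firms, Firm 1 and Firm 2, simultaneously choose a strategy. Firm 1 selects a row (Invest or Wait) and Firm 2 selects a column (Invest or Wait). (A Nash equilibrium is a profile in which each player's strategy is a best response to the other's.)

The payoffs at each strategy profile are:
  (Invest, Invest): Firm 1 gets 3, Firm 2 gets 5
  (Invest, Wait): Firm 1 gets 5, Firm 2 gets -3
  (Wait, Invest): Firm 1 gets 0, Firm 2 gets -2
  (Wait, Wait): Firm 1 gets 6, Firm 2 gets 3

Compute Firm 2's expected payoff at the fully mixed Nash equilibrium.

9/13

First find p, the probability Firm 1 plays Invest, from Firm 2's indifference between Invest and Wait: 5p − 2(1−p) = −3p + 3(1−p), giving p = 5/13.
Since Firm 2 is indifferent in equilibrium, Firm 2's expected payoff equals the payoff from either column against (5/13, 8/13). Using Invest: 5(5/13) − 2(8/13) = 9/13.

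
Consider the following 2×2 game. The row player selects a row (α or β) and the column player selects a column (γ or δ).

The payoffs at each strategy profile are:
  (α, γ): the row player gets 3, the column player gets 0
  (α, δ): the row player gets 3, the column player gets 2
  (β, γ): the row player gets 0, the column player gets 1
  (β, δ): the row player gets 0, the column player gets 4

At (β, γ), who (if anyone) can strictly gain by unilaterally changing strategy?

The row player at (β, γ) earns 0; deviating to α yields 3 — a strict improvement.
The column player earns 1; deviating to δ yields 4 — a strict improvement.
Both the row player and the column player have strictly profitable deviations.

Both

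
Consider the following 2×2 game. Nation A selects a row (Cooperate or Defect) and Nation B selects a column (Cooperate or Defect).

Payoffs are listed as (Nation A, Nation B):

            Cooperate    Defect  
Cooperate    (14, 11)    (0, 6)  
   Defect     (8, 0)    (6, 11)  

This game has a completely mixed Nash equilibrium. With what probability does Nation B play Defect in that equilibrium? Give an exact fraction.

1/2

Let c be the probability that Nation B plays Cooperate. In a completely mixed equilibrium, Nation A must be indifferent between Cooperate and Defect.
Nation A's expected payoff from Cooperate is 14c; from Defect it is 8c + 6(1−c).
Setting these equal: 14c = 2c + 6, so c = 1/2.
Therefore Nation B plays Defect with probability 1 − 1/2 = 1/2.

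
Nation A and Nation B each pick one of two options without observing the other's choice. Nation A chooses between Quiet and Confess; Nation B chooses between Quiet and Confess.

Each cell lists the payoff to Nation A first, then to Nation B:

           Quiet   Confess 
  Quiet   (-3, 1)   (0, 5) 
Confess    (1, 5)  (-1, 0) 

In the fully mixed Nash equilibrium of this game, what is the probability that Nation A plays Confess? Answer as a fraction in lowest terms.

Let x be the probability that Nation A plays Quiet. In a completely mixed equilibrium, Nation B must be indifferent between Quiet and Confess.
Nation B's expected payoff from Quiet is x + 5(1−x); from Confess it is 5x.
Setting these equal: −4x + 5 = 5x, so x = 5/9.
Therefore Nation A plays Confess with probability 1 − 5/9 = 4/9.

4/9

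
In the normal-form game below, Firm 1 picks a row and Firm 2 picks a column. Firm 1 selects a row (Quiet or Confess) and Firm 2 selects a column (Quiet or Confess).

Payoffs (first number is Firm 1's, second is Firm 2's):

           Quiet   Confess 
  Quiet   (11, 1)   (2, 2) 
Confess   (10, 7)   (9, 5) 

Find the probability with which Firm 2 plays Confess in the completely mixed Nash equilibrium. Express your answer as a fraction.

1/8

Let c be the probability that Firm 2 plays Quiet. In a completely mixed equilibrium, Firm 1 must be indifferent between Quiet and Confess.
Firm 1's expected payoff from Quiet is 11c + 2(1−c); from Confess it is 10c + 9(1−c).
Setting these equal: 9c + 2 = c + 9, so c = 7/8.
Therefore Firm 2 plays Confess with probability 1 − 7/8 = 1/8.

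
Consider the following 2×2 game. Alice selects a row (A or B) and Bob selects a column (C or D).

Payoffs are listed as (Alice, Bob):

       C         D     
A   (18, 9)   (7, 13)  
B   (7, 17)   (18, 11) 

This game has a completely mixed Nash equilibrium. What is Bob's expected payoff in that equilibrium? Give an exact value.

61/5

First find p, the probability Alice plays A, from Bob's indifference between C and D: 9p + 17(1−p) = 13p + 11(1−p), giving p = 3/5.
Since Bob is indifferent in equilibrium, Bob's expected payoff equals the payoff from either column against (3/5, 2/5). Using C: 9(3/5) + 17(2/5) = 61/5.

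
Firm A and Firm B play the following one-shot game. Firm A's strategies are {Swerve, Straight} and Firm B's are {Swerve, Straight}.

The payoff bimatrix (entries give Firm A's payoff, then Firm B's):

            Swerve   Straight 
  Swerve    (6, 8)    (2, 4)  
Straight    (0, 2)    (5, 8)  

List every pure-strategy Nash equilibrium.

(Swerve, Swerve) and (Straight, Straight)

(Swerve, Swerve): Firm A gets 6 ≥ 0 from Straight, and Firm B gets 8 ≥ 4 from Straight — Nash equilibrium.
(Swerve, Straight): Firm A prefers Straight (5 > 2); Firm B prefers Swerve (8 > 4) — not an equilibrium.
(Straight, Swerve): Firm A prefers Swerve (6 > 0); Firm B prefers Straight (8 > 2) — not an equilibrium.
(Straight, Straight): Firm A gets 5 ≥ 2 from Swerve, and Firm B gets 8 ≥ 2 from Swerve — Nash equilibrium.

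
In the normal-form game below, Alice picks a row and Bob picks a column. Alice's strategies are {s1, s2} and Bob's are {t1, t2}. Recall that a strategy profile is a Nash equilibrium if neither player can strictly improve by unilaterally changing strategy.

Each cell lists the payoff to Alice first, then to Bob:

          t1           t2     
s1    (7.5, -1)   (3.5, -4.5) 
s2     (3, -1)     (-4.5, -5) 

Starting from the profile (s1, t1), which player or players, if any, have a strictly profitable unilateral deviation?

Alice at (s1, t1) earns 7.5; deviating to s2 yields 3 — not better.
Bob earns -1; deviating to t2 yields -4.5 — not better.
Neither player can strictly improve; the profile is a Nash equilibrium.

Neither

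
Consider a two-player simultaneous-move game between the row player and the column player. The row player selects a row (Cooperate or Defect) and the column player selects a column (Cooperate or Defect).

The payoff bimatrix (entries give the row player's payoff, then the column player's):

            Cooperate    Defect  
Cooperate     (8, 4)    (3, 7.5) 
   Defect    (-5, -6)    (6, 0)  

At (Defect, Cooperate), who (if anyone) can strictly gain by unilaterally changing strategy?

Both

The row player at (Defect, Cooperate) earns -5; deviating to Cooperate yields 8 — a strict improvement.
The column player earns -6; deviating to Defect yields 0 — a strict improvement.
Both the row player and the column player have strictly profitable deviations.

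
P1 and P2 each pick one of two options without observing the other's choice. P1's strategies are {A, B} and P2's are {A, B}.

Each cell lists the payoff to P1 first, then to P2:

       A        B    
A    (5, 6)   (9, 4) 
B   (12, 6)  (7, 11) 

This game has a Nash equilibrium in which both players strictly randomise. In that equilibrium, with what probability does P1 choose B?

Let p be the probability that P1 plays A. In a completely mixed equilibrium, P2 must be indifferent between A and B.
P2's expected payoff from A is 6p + 6(1−p); from B it is 4p + 11(1−p).
Setting these equal: 6 = −7p + 11, so p = 5/7.
Therefore P1 plays B with probability 1 − 5/7 = 2/7.

2/7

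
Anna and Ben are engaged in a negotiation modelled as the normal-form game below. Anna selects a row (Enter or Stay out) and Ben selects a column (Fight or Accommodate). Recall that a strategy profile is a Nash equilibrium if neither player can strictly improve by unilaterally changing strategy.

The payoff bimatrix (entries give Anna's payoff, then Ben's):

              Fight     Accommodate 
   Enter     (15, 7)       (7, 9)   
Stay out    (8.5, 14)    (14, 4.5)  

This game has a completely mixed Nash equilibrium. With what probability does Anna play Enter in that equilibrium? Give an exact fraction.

Let x be the probability that Anna plays Enter. In a completely mixed equilibrium, Ben must be indifferent between Fight and Accommodate.
Ben's expected payoff from Fight is 7x + 14(1−x); from Accommodate it is 9x + 4.5(1−x).
Setting these equal: −7x + 14 = 4.5x + 4.5, so x = 19/23.

19/23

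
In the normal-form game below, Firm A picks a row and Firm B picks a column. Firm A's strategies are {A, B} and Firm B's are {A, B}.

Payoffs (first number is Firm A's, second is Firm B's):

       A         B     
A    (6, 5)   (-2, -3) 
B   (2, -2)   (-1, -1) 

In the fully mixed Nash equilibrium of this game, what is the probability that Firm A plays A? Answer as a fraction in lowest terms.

Let r be the probability that Firm A plays A. In a completely mixed equilibrium, Firm B must be indifferent between A and B.
Firm B's expected payoff from A is 5r − 2(1−r); from B it is −3r − (1−r).
Setting these equal: 7r − 2 = −2r − 1, so r = 1/9.

1/9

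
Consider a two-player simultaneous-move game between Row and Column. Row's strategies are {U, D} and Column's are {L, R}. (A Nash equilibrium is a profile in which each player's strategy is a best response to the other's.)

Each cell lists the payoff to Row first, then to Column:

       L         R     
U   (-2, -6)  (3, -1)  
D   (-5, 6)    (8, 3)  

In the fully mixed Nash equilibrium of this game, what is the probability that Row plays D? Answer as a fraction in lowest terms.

Let x be the probability that Row plays U. In a completely mixed equilibrium, Column must be indifferent between L and R.
Column's expected payoff from L is −6x + 6(1−x); from R it is −x + 3(1−x).
Setting these equal: −12x + 6 = −4x + 3, so x = 3/8.
Therefore Row plays D with probability 1 − 3/8 = 5/8.

5/8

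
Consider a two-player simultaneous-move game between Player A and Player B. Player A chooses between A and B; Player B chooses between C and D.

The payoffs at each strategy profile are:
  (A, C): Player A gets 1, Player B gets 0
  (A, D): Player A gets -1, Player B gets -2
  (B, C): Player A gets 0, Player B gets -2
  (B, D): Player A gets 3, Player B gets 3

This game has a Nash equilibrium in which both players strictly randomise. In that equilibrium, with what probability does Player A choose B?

Let p be the probability that Player A plays A. In a completely mixed equilibrium, Player B must be indifferent between C and D.
Player B's expected payoff from C is −2(1−p); from D it is −2p + 3(1−p).
Setting these equal: 2p − 2 = −5p + 3, so p = 5/7.
Therefore Player A plays B with probability 1 − 5/7 = 2/7.

2/7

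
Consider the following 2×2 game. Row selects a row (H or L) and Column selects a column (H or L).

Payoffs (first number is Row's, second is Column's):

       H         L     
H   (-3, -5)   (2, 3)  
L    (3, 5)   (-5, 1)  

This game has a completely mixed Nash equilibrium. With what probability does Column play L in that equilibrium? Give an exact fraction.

6/13

Let q be the probability that Column plays H. In a completely mixed equilibrium, Row must be indifferent between H and L.
Row's expected payoff from H is −3q + 2(1−q); from L it is 3q − 5(1−q).
Setting these equal: −5q + 2 = 8q − 5, so q = 7/13.
Therefore Column plays L with probability 1 − 7/13 = 6/13.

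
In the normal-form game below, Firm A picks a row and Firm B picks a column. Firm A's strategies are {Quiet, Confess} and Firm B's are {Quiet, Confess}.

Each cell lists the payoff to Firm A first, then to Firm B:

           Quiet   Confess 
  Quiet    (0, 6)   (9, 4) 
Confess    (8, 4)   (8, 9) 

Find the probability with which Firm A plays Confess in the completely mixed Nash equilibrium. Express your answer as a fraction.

Let r be the probability that Firm A plays Quiet. In a completely mixed equilibrium, Firm B must be indifferent between Quiet and Confess.
Firm B's expected payoff from Quiet is 6r + 4(1−r); from Confess it is 4r + 9(1−r).
Setting these equal: 2r + 4 = −5r + 9, so r = 5/7.
Therefore Firm A plays Confess with probability 1 − 5/7 = 2/7.

2/7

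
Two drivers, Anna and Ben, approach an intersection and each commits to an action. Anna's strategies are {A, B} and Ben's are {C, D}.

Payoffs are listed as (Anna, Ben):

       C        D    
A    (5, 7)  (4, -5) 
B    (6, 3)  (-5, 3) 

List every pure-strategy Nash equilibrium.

(B, C)

(A, C): Anna prefers B (6 > 5) — not an equilibrium.
(A, D): Ben prefers C (7 > -5) — not an equilibrium.
(B, C): Anna gets 6 ≥ 5 from A, and Ben gets 3 ≥ 3 from D — Nash equilibrium.
(B, D): Anna prefers A (4 > -5) — not an equilibrium.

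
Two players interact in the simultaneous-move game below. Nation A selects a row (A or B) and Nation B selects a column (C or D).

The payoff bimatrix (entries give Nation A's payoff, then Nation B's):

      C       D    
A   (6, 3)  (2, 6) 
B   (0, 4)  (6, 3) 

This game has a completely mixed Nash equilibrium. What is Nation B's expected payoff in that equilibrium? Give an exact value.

15/4

First find x, the probability Nation A plays A, from Nation B's indifference between C and D: 3x + 4(1−x) = 6x + 3(1−x), giving x = 1/4.
Since Nation B is indifferent in equilibrium, Nation B's expected payoff equals the payoff from either column against (1/4, 3/4). Using C: 3(1/4) + 4(3/4) = 15/4.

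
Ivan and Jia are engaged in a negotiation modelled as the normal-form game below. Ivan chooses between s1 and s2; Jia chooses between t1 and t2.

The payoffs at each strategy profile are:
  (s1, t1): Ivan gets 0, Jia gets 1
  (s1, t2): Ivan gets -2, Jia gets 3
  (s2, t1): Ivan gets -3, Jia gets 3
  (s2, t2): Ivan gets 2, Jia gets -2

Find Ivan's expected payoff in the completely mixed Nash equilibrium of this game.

-6/7

First find q, the probability Jia plays t1, from Ivan's indifference between s1 and s2: −2(1−q) = −3q + 2(1−q), giving q = 4/7.
Since Ivan is indifferent in equilibrium, Ivan's expected payoff equals the payoff from either row against (4/7, 3/7). Using s1: −2(3/7) = -6/7.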